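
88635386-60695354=27940032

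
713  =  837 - 124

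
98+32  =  130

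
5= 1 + 4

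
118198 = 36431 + 81767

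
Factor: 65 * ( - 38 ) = -2470=- 2^1*5^1*13^1*19^1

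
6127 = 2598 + 3529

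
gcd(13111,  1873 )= 1873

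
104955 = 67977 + 36978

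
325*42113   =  13686725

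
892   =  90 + 802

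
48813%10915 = 5153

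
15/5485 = 3/1097 =0.00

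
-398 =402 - 800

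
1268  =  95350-94082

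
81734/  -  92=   -  40867/46 = - 888.41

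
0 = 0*22660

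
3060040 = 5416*565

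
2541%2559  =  2541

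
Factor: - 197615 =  - 5^1 *11^1 *3593^1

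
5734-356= 5378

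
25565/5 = 5113 = 5113.00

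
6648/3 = 2216  =  2216.00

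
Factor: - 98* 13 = -1274= - 2^1*7^2 *13^1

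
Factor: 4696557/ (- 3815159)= - 3^1 * 1565519^1*3815159^( - 1)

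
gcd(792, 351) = 9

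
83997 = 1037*81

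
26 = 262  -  236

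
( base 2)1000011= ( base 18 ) 3D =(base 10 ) 67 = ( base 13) 52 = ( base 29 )29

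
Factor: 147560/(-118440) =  - 3^(-2 ) * 17^1*31^1*47^( - 1 ) = -527/423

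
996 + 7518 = 8514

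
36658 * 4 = 146632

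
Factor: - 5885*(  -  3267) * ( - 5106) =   -  2^1 * 3^4 * 5^1 * 11^3 * 23^1*37^1*107^1 = - 98169462270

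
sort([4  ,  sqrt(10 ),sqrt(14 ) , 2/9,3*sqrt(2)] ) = [ 2/9,  sqrt(10 ),sqrt( 14),4 , 3*sqrt(2 )] 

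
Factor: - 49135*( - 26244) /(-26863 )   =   -1289498940/26863= - 2^2 * 3^8*5^1*31^1 * 317^1*26863^( - 1 ) 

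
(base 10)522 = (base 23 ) MG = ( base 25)km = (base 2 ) 1000001010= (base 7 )1344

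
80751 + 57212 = 137963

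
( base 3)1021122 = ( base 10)935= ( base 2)1110100111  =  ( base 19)2b4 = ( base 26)19P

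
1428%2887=1428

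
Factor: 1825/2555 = 5/7 = 5^1*7^(-1)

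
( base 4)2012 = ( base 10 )134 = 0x86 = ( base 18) 78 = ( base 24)5e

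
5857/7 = 836 +5/7 = 836.71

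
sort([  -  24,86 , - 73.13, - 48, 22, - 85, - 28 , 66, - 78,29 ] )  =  [ - 85, -78, - 73.13,-48 ,-28, - 24,22 , 29, 66, 86 ] 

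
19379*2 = 38758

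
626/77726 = 313/38863 = 0.01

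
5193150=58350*89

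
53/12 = 53/12 = 4.42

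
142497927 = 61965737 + 80532190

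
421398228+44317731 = 465715959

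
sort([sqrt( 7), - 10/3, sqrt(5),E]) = [ - 10/3, sqrt(5),sqrt(7),E ] 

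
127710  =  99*1290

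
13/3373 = 13/3373  =  0.00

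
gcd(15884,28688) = 44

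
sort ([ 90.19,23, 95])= [23,90.19 , 95 ] 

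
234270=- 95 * (  -  2466)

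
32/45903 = 32/45903 = 0.00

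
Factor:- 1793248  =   - 2^5 * 56039^1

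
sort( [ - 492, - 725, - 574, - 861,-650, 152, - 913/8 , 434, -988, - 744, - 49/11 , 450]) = [  -  988,-861, - 744, - 725, - 650,-574,  -  492,  -  913/8,  -  49/11,  152,  434, 450] 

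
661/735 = 661/735=0.90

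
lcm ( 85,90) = 1530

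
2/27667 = 2/27667 = 0.00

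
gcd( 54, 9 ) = 9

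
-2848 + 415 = - 2433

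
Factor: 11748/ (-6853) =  - 2^2*3^1*7^ (  -  1) = - 12/7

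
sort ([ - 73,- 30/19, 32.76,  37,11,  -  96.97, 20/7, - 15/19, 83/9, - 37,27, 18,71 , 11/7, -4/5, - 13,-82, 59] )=[ - 96.97 , - 82, - 73,- 37,  -  13,-30/19, - 4/5 , - 15/19, 11/7, 20/7, 83/9, 11, 18, 27, 32.76, 37,59, 71]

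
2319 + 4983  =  7302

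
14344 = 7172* 2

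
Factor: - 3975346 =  - 2^1*1987673^1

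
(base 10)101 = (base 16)65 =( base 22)4D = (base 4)1211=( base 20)51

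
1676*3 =5028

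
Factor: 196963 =13^1*109^1*139^1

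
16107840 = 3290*4896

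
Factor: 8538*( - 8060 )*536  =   - 36885526080 =- 2^6*3^1*5^1*13^1*31^1*67^1*1423^1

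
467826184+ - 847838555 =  - 380012371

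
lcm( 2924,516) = 8772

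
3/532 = 3/532=0.01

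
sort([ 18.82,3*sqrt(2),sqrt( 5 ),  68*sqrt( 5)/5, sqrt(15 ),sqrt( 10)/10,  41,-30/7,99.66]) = [ - 30/7, sqrt(10) /10, sqrt(5), sqrt(15 ),3*sqrt(2), 18.82, 68 * sqrt( 5 )/5,  41,  99.66 ] 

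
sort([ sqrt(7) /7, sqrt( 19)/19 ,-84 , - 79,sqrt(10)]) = [ - 84, - 79,sqrt ( 19 )/19,sqrt( 7 ) /7, sqrt (10)]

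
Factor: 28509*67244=2^2 * 3^1*13^1*17^1*43^1*16811^1 = 1917059196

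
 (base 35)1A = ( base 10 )45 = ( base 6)113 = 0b101101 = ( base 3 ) 1200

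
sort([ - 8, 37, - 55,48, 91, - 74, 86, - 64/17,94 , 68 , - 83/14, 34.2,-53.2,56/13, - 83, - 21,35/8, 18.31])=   [ - 83 ,- 74, - 55, - 53.2 , - 21, - 8, - 83/14, - 64/17, 56/13, 35/8, 18.31, 34.2,37,48, 68  ,  86, 91, 94]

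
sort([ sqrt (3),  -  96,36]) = [ - 96,sqrt(3 ), 36 ] 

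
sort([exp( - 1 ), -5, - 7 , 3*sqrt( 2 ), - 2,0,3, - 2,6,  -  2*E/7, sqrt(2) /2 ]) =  [-7, - 5, - 2, - 2, - 2* E/7  ,  0,exp (  -  1),sqrt(2 )/2, 3,  3*sqrt(2) , 6] 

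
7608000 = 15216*500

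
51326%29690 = 21636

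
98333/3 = 98333/3 = 32777.67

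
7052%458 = 182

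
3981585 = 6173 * 645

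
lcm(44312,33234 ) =132936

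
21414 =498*43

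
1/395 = 1/395= 0.00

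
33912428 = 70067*484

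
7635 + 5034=12669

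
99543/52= 99543/52=1914.29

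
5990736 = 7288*822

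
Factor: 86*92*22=174064  =  2^4  *  11^1*23^1*43^1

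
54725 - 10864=43861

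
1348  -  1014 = 334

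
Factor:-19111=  - 29^1*659^1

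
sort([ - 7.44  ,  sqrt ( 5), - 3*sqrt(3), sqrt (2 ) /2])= [ - 7.44, - 3*sqrt( 3 ), sqrt( 2)/2, sqrt (5)]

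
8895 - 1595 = 7300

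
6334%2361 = 1612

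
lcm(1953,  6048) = 187488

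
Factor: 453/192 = 151/64 = 2^( - 6) * 151^1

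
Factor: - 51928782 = - 2^1*3^1 * 31^1 * 279187^1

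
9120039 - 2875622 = 6244417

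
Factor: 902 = 2^1*11^1*41^1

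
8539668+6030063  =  14569731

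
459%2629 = 459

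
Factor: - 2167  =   - 11^1*197^1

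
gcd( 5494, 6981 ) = 1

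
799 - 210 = 589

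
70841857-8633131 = 62208726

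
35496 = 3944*9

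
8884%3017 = 2850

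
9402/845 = 9402/845 =11.13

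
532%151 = 79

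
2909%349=117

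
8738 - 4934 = 3804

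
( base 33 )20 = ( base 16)42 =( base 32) 22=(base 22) 30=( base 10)66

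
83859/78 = 27953/26 = 1075.12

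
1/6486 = 1/6486 = 0.00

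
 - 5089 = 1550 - 6639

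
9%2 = 1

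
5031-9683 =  - 4652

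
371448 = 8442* 44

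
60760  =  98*620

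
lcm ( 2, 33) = 66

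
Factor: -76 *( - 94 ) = 2^3 * 19^1*47^1 = 7144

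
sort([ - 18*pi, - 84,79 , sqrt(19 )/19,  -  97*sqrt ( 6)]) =[-97*sqrt (6), - 84, - 18*pi, sqrt( 19 ) /19, 79]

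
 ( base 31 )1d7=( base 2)10101011011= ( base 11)1037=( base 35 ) 146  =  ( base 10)1371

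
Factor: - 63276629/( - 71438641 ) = 13^1*17^( - 1 )*4202273^( - 1 )*4867433^1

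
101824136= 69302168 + 32521968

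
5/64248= 5/64248= 0.00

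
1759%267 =157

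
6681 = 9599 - 2918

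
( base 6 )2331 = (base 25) m9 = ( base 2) 1000101111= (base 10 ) 559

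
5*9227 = 46135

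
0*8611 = 0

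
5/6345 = 1/1269= 0.00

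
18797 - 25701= - 6904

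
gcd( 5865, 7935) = 345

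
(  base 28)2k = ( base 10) 76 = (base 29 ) 2I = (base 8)114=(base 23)37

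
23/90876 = 23/90876 =0.00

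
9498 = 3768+5730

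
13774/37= 372  +  10/37 = 372.27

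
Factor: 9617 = 59^1 * 163^1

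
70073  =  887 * 79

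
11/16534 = 11/16534 = 0.00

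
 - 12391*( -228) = 2825148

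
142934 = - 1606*(  -  89 )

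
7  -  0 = 7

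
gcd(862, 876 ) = 2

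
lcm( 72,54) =216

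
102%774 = 102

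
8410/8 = 1051 + 1/4 = 1051.25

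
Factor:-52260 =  - 2^2*3^1*5^1*13^1*67^1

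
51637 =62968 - 11331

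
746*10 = 7460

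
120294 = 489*246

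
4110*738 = 3033180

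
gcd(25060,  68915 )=6265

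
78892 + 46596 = 125488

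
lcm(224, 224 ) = 224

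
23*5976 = 137448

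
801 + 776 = 1577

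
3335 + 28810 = 32145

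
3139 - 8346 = - 5207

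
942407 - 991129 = - 48722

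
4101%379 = 311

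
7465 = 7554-89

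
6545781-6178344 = 367437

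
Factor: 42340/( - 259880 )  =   - 29/178 = - 2^( - 1)* 29^1* 89^ ( - 1 ) 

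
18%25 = 18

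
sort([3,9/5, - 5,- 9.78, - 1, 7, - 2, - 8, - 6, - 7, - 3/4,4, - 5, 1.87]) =[ - 9.78, - 8,-7,- 6,-5, - 5,  -  2, - 1, - 3/4,9/5,1.87, 3,  4, 7] 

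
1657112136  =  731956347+925155789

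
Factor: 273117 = 3^1*13^1*47^1*149^1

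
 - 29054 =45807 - 74861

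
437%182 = 73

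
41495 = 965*43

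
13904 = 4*3476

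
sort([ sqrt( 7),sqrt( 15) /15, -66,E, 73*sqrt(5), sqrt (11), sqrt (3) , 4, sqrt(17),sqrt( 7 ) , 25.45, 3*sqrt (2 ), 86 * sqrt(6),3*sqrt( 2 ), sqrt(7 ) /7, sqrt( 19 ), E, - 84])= [-84, - 66, sqrt(15)/15,  sqrt(7) /7, sqrt( 3), sqrt( 7), sqrt (7),E, E , sqrt( 11), 4,  sqrt( 17),3* sqrt(2), 3*sqrt(2), sqrt( 19), 25.45, 73*sqrt (5 ),86*sqrt( 6 )] 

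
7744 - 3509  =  4235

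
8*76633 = 613064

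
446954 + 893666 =1340620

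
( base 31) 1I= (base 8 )61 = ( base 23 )23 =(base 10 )49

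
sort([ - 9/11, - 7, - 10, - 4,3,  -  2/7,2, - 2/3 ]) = [ - 10, - 7, - 4, - 9/11,-2/3, - 2/7, 2,  3 ]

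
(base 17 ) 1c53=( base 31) 8P6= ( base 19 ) 148E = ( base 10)8469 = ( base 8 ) 20425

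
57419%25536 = 6347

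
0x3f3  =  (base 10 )1011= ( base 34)tp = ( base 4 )33303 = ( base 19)2f4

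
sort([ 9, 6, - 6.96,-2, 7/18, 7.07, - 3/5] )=[ - 6.96, - 2, - 3/5,7/18  ,  6, 7.07, 9] 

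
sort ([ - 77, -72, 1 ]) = [ - 77, - 72 , 1 ]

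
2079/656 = 3 + 111/656 = 3.17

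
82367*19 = 1564973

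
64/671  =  64/671 = 0.10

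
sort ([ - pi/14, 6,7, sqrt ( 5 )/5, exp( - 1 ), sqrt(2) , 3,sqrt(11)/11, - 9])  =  [ - 9, - pi/14,sqrt( 11)/11,  exp( -1 ), sqrt(5 ) /5,sqrt( 2), 3,  6,7 ]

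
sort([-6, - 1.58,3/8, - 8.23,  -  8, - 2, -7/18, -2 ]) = [ - 8.23, - 8,-6, -2, - 2, - 1.58,-7/18,3/8]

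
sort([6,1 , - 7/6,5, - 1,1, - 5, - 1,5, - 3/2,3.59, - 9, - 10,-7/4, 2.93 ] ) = [-10 , - 9, - 5, - 7/4,- 3/2, - 7/6,-1,-1,1, 1,2.93,3.59,5 , 5,6]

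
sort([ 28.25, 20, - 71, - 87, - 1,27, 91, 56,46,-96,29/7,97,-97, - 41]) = [ - 97,-96, - 87, - 71, - 41, -1,29/7,20,27,28.25, 46,56,91,97 ] 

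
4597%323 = 75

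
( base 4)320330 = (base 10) 3644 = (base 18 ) b48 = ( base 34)356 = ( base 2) 111000111100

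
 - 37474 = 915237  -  952711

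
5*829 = 4145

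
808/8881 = 808/8881 = 0.09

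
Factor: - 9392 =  - 2^4 * 587^1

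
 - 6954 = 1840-8794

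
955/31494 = 955/31494  =  0.03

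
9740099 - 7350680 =2389419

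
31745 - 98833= - 67088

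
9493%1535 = 283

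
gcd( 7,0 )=7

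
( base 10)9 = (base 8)11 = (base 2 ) 1001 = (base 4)21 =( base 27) 9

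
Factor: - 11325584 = - 2^4*707849^1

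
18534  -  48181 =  - 29647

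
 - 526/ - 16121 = 526/16121 = 0.03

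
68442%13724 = 13546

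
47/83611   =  47/83611 = 0.00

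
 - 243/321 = -81/107 = - 0.76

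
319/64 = 4 + 63/64 = 4.98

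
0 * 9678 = 0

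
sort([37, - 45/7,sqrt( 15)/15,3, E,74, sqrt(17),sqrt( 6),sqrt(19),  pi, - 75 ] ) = [- 75, - 45/7,sqrt(15)/15,sqrt(6),  E, 3,pi,sqrt(17),sqrt( 19),37, 74 ] 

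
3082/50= 1541/25 = 61.64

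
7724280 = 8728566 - 1004286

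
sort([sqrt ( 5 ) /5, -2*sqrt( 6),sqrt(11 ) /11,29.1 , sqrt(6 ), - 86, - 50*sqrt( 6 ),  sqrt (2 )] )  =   [  -  50*sqrt( 6), - 86, - 2*sqrt( 6),sqrt(11)/11,sqrt (5) /5,sqrt ( 2),sqrt( 6),  29.1 ]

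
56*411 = 23016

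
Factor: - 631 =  -631^1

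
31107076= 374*83174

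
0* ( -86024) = 0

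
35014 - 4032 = 30982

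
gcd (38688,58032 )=19344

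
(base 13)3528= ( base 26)b18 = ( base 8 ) 16456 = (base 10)7470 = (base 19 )11D3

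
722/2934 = 361/1467  =  0.25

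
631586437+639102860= 1270689297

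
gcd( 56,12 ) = 4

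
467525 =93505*5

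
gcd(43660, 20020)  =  20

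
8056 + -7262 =794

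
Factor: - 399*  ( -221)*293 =25836447 = 3^1*7^1*13^1*17^1*19^1*293^1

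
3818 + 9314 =13132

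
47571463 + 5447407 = 53018870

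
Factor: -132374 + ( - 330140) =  - 462514= - 2^1*13^1*17789^1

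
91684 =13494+78190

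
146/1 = 146 = 146.00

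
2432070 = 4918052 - 2485982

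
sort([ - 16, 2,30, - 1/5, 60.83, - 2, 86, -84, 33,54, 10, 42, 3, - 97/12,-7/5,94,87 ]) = [ - 84,- 16,-97/12, - 2, - 7/5,  -  1/5, 2,3,10, 30, 33, 42,54, 60.83, 86, 87, 94 ]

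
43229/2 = 43229/2 = 21614.50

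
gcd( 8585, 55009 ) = 1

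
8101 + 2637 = 10738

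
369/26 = 369/26 = 14.19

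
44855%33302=11553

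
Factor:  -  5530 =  - 2^1 *5^1*7^1 *79^1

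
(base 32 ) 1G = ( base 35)1D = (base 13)39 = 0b110000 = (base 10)48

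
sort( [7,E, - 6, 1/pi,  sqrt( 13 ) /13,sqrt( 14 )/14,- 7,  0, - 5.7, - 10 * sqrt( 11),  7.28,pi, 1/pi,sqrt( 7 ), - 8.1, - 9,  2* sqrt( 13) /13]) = [ - 10*sqrt( 11 ), - 9, - 8.1, - 7,  -  6, - 5.7 , 0,sqrt (14 )/14,sqrt ( 13)/13,  1/pi,1/pi,  2 * sqrt( 13) /13,sqrt (7),E, pi,  7,7.28 ]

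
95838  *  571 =54723498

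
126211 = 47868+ 78343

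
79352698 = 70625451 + 8727247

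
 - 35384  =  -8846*4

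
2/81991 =2/81991= 0.00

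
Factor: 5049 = 3^3*11^1*17^1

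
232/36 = 58/9=6.44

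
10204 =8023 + 2181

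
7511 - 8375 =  - 864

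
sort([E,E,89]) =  [E,  E,  89]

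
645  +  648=1293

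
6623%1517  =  555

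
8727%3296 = 2135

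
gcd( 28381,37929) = 1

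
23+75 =98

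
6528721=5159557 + 1369164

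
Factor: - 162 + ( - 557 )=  -719 = - 719^1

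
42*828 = 34776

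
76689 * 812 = 62271468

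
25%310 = 25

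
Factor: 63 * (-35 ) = - 2205 = - 3^2*5^1 * 7^2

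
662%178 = 128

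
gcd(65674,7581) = 7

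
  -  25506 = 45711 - 71217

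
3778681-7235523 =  - 3456842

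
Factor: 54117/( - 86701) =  - 3^2*7^1*277^(-1 )*313^(-1 )*859^1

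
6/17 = 6/17  =  0.35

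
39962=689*58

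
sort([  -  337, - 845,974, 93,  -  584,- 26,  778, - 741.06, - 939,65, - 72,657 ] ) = [ - 939, - 845, - 741.06, - 584, -337, - 72, - 26,65, 93,657 , 778,974]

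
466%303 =163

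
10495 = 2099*5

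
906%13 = 9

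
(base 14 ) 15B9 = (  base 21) 8H2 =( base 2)111100101111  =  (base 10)3887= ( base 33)3iq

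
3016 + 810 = 3826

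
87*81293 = 7072491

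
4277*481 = 2057237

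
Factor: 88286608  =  2^4 * 79^1*69847^1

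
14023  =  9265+4758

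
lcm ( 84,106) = 4452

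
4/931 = 4/931 = 0.00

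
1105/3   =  1105/3  =  368.33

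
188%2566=188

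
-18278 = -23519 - -5241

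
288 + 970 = 1258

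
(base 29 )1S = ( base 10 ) 57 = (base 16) 39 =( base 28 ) 21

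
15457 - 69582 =- 54125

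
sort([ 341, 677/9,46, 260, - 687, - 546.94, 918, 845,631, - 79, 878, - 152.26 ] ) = [  -  687, - 546.94, - 152.26, - 79, 46 , 677/9, 260, 341, 631, 845,878,918]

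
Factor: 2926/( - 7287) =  - 2^1 * 3^(-1 ) * 11^1 * 19^1 * 347^ ( - 1) = - 418/1041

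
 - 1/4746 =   -  1 + 4745/4746=-0.00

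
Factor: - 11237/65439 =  - 3^( - 2)*11^( - 1 ) * 17^1 = - 17/99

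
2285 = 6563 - 4278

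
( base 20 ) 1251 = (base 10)8901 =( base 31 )984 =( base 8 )21305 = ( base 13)4089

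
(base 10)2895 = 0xB4F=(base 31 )30c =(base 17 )A05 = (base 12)1813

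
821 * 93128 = 76458088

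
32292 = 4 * 8073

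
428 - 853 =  - 425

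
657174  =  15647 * 42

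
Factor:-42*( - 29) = 2^1*3^1*7^1*29^1 = 1218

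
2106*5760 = 12130560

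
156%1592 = 156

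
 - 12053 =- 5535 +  - 6518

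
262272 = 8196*32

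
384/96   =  4 = 4.00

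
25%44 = 25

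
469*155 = 72695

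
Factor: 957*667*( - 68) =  - 43405692 =- 2^2*3^1*11^1*17^1*23^1*29^2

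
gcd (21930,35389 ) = 43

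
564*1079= 608556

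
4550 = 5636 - 1086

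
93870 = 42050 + 51820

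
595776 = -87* (-6848)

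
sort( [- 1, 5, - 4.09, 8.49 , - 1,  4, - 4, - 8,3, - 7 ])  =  [ - 8  , - 7,  -  4.09, - 4, - 1, - 1,  3,4,5, 8.49]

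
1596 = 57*28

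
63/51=1 + 4/17 = 1.24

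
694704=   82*8472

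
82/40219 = 82/40219  =  0.00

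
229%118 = 111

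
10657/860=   10657/860 = 12.39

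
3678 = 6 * 613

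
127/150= 127/150 = 0.85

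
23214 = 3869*6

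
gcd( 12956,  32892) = 4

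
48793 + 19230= 68023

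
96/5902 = 48/2951 = 0.02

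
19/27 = 19/27 = 0.70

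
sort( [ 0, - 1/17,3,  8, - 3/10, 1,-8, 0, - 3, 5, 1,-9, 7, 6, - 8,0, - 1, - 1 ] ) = [ - 9, - 8,-8, - 3, -1, - 1, - 3/10 , - 1/17, 0, 0, 0,1 , 1, 3,5,6, 7,8 ]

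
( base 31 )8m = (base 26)AA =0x10e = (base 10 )270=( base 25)ak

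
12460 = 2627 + 9833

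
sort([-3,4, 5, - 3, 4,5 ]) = [ -3, - 3,4,4, 5, 5]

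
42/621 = 14/207 = 0.07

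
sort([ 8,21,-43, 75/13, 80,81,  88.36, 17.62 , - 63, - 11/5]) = [ - 63, - 43,-11/5,75/13, 8,17.62,21,80,81 , 88.36 ]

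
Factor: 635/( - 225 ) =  -127/45 = - 3^( - 2)*5^( - 1 )*127^1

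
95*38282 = 3636790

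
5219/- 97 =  - 5219/97=- 53.80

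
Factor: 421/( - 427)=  - 7^(- 1)  *61^( - 1) * 421^1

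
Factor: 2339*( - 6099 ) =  - 14265561 = -3^1*19^1*107^1 * 2339^1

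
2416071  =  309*7819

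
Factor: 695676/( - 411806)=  - 347838/205903 = - 2^1*3^1*19^( - 1 )*10837^(- 1)*57973^1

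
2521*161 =405881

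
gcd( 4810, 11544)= 962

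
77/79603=77/79603 = 0.00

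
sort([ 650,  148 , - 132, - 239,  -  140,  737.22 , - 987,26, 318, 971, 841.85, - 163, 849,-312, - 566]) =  [ - 987,-566,-312, - 239, - 163,  -  140, - 132,26,148, 318,650,737.22, 841.85, 849, 971]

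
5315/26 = 5315/26=204.42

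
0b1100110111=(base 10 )823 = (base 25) 17N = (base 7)2254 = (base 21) 1i4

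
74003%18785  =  17648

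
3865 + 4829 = 8694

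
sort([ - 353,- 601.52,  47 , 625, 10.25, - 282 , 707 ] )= [-601.52,-353, - 282, 10.25 , 47, 625,707 ] 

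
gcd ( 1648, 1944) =8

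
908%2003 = 908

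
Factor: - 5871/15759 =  - 19/51 = - 3^ ( - 1) * 17^(-1 )*19^1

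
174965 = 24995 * 7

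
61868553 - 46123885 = 15744668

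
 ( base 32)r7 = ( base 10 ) 871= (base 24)1c7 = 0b1101100111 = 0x367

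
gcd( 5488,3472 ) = 112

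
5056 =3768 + 1288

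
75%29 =17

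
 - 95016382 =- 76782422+-18233960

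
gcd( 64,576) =64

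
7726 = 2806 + 4920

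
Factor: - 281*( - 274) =2^1*137^1 * 281^1 = 76994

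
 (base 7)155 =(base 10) 89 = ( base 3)10022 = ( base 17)54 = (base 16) 59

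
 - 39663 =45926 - 85589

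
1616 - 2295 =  - 679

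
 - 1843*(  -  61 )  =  112423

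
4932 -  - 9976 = 14908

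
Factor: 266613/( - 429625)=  - 3^1*5^( - 3)*7^(-1 )*181^1 = - 543/875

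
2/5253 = 2/5253 = 0.00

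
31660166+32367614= 64027780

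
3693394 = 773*4778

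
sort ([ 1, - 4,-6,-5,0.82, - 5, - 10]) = [ - 10, - 6, - 5,- 5, - 4,0.82,1 ] 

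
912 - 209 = 703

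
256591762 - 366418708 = -109826946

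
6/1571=6/1571 = 0.00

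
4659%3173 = 1486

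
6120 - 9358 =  - 3238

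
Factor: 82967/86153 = 101^( - 1)*163^1*509^1*853^( - 1) 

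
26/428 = 13/214 = 0.06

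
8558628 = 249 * 34372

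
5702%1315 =442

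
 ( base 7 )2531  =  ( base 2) 1110111001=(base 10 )953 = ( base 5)12303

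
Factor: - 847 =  - 7^1*11^2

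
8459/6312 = 8459/6312 = 1.34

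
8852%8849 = 3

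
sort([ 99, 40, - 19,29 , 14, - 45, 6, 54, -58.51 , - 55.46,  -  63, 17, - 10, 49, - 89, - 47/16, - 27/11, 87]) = [  -  89, - 63, - 58.51,  -  55.46, - 45, - 19, - 10, - 47/16, - 27/11, 6,14, 17, 29, 40, 49,54  ,  87, 99]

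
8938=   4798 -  - 4140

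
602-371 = 231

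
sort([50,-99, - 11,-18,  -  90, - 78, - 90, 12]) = [-99,-90, - 90,-78, - 18,-11, 12,  50 ]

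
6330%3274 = 3056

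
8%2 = 0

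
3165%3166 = 3165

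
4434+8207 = 12641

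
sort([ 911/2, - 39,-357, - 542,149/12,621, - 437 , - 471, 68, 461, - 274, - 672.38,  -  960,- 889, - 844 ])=[-960, - 889, - 844,  -  672.38, - 542,-471,  -  437,-357,  -  274,-39 , 149/12, 68,911/2 , 461,621] 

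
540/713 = 540/713 = 0.76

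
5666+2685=8351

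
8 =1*8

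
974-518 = 456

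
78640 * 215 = 16907600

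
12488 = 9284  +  3204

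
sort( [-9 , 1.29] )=[ - 9, 1.29]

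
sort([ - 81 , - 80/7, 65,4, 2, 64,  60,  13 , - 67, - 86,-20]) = [ - 86,-81 ,-67, - 20,-80/7,2, 4,13 , 60, 64, 65]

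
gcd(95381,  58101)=1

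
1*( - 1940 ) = - 1940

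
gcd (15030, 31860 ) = 90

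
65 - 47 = 18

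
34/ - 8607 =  -1  +  8573/8607 = - 0.00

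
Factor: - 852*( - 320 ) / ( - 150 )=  - 2^7*5^(-1)*71^1= - 9088/5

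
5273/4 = 1318 + 1/4 = 1318.25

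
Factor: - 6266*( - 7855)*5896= 290197759280 = 2^4*5^1*11^1 * 13^1*67^1*241^1 * 1571^1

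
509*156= 79404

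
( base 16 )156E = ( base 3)21112012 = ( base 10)5486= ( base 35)4GQ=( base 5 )133421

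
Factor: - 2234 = - 2^1 * 1117^1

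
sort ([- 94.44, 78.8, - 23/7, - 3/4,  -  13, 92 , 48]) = [  -  94.44, - 13,- 23/7, - 3/4, 48, 78.8, 92 ] 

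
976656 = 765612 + 211044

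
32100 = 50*642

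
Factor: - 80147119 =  - 13^1*1747^1*3529^1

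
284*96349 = 27363116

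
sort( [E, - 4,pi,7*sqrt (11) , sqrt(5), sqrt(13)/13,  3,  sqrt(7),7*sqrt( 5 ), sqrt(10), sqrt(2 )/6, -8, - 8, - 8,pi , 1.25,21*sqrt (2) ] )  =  [ - 8 , - 8,  -  8  , - 4,sqrt( 2)/6,  sqrt( 13)/13,  1.25,sqrt(5), sqrt( 7 ),  E,3,  pi, pi,sqrt( 10),7*sqrt( 5 ), 7*sqrt(11), 21*sqrt(2 ) ]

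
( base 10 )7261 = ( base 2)1110001011101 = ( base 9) 10857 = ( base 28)979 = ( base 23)DGG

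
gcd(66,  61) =1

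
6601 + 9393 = 15994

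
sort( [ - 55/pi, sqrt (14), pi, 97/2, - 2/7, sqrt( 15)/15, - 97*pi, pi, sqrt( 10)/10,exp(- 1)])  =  [-97*pi, - 55/pi, - 2/7, sqrt(15 ) /15, sqrt( 10 ) /10,exp ( - 1 ), pi, pi,sqrt ( 14), 97/2]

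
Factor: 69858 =2^1*3^2 * 3881^1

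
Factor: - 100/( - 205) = 2^2* 5^1*41^( - 1) = 20/41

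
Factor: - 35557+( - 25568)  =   - 3^1*5^3 * 163^1 = - 61125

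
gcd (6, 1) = 1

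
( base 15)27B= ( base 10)566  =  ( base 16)236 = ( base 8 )1066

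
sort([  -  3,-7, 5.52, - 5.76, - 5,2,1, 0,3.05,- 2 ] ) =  [ - 7, - 5.76 ,  -  5, - 3, - 2, 0,  1,2,  3.05, 5.52] 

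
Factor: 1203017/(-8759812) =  - 7967/58012 = - 2^(- 2)*31^1*257^1*14503^( - 1)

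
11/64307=11/64307 = 0.00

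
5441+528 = 5969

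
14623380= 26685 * 548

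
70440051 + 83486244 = 153926295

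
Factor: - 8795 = -5^1*1759^1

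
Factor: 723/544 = 2^( - 5)*3^1*17^(-1)*241^1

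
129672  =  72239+57433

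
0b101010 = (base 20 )22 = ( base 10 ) 42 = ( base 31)1B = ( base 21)20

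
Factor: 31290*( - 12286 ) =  - 2^2*3^1*5^1*7^1*149^1 * 6143^1=- 384428940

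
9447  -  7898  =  1549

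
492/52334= 246/26167 =0.01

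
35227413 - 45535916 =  - 10308503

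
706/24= 29 + 5/12 =29.42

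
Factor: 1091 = 1091^1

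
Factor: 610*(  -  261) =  - 2^1*3^2*5^1*29^1*61^1 = -159210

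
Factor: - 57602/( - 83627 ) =166/241 = 2^1 *83^1 * 241^( - 1) 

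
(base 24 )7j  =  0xbb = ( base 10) 187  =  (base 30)67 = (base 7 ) 355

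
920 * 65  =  59800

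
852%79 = 62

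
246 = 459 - 213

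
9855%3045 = 720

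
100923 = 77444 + 23479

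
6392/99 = 6392/99  =  64.57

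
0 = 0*97441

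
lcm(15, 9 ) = 45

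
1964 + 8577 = 10541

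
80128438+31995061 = 112123499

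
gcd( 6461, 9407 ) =1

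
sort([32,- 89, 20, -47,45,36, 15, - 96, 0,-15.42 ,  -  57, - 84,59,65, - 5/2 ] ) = [ - 96 , - 89, - 84,-57, - 47 , - 15.42, -5/2,0, 15,20, 32 , 36, 45,59, 65 ] 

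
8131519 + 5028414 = 13159933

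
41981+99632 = 141613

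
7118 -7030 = 88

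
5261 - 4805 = 456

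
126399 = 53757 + 72642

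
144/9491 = 144/9491 = 0.02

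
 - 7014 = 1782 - 8796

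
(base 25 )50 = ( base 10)125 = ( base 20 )65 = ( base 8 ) 175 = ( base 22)5f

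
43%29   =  14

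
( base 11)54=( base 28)23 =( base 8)73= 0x3B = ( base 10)59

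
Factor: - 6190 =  - 2^1*5^1*619^1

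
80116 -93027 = -12911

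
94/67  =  94/67 = 1.40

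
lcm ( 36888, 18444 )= 36888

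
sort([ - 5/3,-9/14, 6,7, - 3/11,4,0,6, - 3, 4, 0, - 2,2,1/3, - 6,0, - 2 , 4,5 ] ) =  [ - 6  , - 3 , - 2,-2, - 5/3, - 9/14, - 3/11, 0,0,0,1/3,2, 4, 4, 4,  5, 6, 6, 7 ] 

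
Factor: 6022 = 2^1* 3011^1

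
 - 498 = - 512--14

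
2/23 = 2/23 = 0.09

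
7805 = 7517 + 288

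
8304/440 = 1038/55 = 18.87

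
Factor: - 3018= -2^1*3^1*503^1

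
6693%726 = 159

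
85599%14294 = 14129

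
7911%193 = 191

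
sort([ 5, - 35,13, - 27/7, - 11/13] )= [ - 35 , - 27/7, - 11/13 , 5,13 ] 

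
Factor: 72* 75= 5400 = 2^3*3^3*5^2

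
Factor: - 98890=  - 2^1*5^1*11^1 * 29^1*31^1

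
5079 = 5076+3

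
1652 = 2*826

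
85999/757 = 113 + 458/757 = 113.61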